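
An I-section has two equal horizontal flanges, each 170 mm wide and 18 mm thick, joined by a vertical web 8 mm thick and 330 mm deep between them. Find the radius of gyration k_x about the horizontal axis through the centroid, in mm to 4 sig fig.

Decompose the section into non-overlapping parts with the origin at the bottom-left of its bounding rectangle.
Bottom flange: 170 × 18, A = 3 060 mm², y = 9 mm, Ī = 82 620 mm⁴.
Web: 8 × 330, A = 2 640 mm², y = 183 mm, Ī = 23 958 000 mm⁴.
Top flange: 170 × 18, A = 3 060 mm², y = 357 mm, Ī = 82 620 mm⁴.
By symmetry the centroid is at mid-height, ȳ = 183 mm.
Transfer each piece to the horizontal axis through the centroid using Ī + A·d² with d = y − 183:
  bottom flange: d = -174 mm → contributes +92 727 180 mm⁴
  web: d = 0 mm → contributes +23 958 000 mm⁴
  top flange: d = 174 mm → contributes +92 727 180 mm⁴
Total I = 209 412 360 mm⁴.
Radius of gyration: k = √(I/A) = √(209 412 360 / 8 760) = 154.614 mm.

k_x ≈ 154.6 mm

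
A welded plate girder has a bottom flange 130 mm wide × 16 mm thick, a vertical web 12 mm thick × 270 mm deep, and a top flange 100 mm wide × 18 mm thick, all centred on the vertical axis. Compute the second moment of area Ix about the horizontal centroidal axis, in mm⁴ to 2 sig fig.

Ix ≈ 9.9 × 10⁷ mm⁴

Break the section into simple shapes (no overlaps), measuring from the bottom-left corner of the bounding box.
Bottom plate: 130 × 16, A = 2 080 mm², y = 8 mm, Ī = 44 373 mm⁴.
Web plate: 12 × 270, A = 3 240 mm², y = 151 mm, Ī = 19 683 000 mm⁴.
Top plate: 100 × 18, A = 1 800 mm², y = 295 mm, Ī = 48 600 mm⁴.
Centroid: ȳ = ΣA·y / ΣA = 145.6 mm.
Transfer each piece to the horizontal centroidal axis using Ī + A·d² with d = y − 145.6:
  bottom plate: d = -137.6 mm → contributes +39 443 318 mm⁴
  web plate: d = 5.371 mm → contributes +19 776 459 mm⁴
  top plate: d = 149.4 mm → contributes +40 209 537 mm⁴
Total I = 99 429 314 mm⁴.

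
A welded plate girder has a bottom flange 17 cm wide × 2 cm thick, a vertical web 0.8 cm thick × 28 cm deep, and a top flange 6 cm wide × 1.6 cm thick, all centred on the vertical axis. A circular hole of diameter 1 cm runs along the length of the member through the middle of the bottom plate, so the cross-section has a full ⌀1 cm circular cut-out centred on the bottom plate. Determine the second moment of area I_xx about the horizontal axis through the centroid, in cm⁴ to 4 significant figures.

I_xx ≈ 9108 cm⁴

Decompose the section into non-overlapping parts with the origin at the bottom-left of its bounding rectangle.
Bottom plate: 17 × 2, A = 34 cm², y = 1 cm, Ī = 11.3333 cm⁴.
Web plate: 0.8 × 28, A = 22.4 cm², y = 16 cm, Ī = 1463.47 cm⁴.
Top plate: 6 × 1.6, A = 9.6 cm², y = 30.8 cm, Ī = 2.048 cm⁴.
Hole (subtracted): ⌀1, A = 0.785398 cm², y = 1 cm, Ī = 0.0490874 cm⁴.
Centroid: ȳ = ΣA·y / ΣA = 10.539 cm.
Transfer each piece to the horizontal axis through the centroid using Ī + A·d² with d = y − 10.539:
  bottom plate: d = -9.53897 cm → contributes +3105.06 cm⁴
  web plate: d = 5.46103 cm → contributes +2131.5 cm⁴
  top plate: d = 20.261 cm → contributes +3942.94 cm⁴
  hole: d = -9.53897 cm → contributes −71.514 cm⁴
Total I = 9107.98 cm⁴.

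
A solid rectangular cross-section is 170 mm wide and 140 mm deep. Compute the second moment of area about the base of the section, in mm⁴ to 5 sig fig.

I_base ≈ 1.5549 × 10⁸ mm⁴

The section: 170 × 140, A = 23 800 mm², y = 70 mm, Ī = 38 873 333 mm⁴.
Transfer it to a horizontal axis along the bottom face using Ī + A·d² with d = y − 0:
  the section: d = 70 mm → contributes +155 493 333 mm⁴
Total I = 155 493 333 mm⁴.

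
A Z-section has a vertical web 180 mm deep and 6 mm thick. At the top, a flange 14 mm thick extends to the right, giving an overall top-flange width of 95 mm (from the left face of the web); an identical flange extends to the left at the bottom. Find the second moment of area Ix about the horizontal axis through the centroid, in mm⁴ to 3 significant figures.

Ix ≈ 2.01 × 10⁷ mm⁴

Decompose the section into non-overlapping parts with the origin at the bottom-left of its bounding rectangle.
Web: 6 × 180, A = 1 080 mm², y = 90 mm, Ī = 2 916 000 mm⁴.
Top flange (beyond web): 89 × 14, A = 1 246 mm², y = 173 mm, Ī = 20 351 mm⁴.
Bottom flange (beyond web): 89 × 14, A = 1 246 mm², y = 7 mm, Ī = 20 351 mm⁴.
Centroid: ȳ = ΣA·y / ΣA = 90 mm.
Transfer each piece to the horizontal axis through the centroid using Ī + A·d² with d = y − 90:
  web: d = 0 mm → contributes +2 916 000 mm⁴
  top flange (beyond web): d = 83 mm → contributes +8 604 045 mm⁴
  bottom flange (beyond web): d = -83 mm → contributes +8 604 045 mm⁴
Total I = 20 124 091 mm⁴.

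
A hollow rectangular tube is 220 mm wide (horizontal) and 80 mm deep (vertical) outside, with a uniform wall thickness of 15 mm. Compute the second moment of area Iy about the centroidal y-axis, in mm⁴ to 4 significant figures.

Treat the section as a set of non-overlapping primitives; coordinates are from the bounding-box lower-left.
Outer rectangle: 220 × 80, A = 17 600 mm², x = 110 mm, Ī = 70 986 667 mm⁴.
Inner void (subtracted): 190 × 50, A = 9 500 mm², x = 110 mm, Ī = 28 579 167 mm⁴.
By symmetry the centroid is at mid-width, x̄ = 110 mm.
All pieces are centred on the centroidal y-axis, so I = ΣĪ (holes subtracted) = 42 407 500 mm⁴.

Iy ≈ 4.241 × 10⁷ mm⁴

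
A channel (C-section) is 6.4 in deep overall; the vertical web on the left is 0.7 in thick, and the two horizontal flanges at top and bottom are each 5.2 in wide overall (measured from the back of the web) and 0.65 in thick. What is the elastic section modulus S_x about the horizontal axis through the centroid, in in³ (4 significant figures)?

Decompose the section into non-overlapping parts with the origin at the bottom-left of its bounding rectangle.
Web: 0.7 × 6.4, A = 4.48 in², y = 3.2 in, Ī = 15.2917 in⁴.
Top flange (beyond web): 4.5 × 0.65, A = 2.925 in², y = 6.075 in, Ī = 0.102984 in⁴.
Bottom flange (beyond web): 4.5 × 0.65, A = 2.925 in², y = 0.325 in, Ī = 0.102984 in⁴.
By symmetry the centroid is at mid-height, ȳ = 3.2 in.
Transfer each piece to the horizontal axis through the centroid using Ī + A·d² with d = y − 3.2:
  web: d = 0 in → contributes +15.2917 in⁴
  top flange (beyond web): d = 2.875 in → contributes +24.2799 in⁴
  bottom flange (beyond web): d = -2.875 in → contributes +24.2799 in⁴
Total I = 63.8516 in⁴.
Extreme fibre distance c = 3.2 in; S = I/c = 19.9536 in³.

S_x ≈ 19.95 in³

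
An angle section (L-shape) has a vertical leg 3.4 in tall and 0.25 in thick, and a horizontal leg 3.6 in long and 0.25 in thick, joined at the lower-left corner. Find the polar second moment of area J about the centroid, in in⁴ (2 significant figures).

Decompose the section into non-overlapping parts with the origin at the bottom-left of its bounding rectangle.
Vertical leg: 0.25 × 3.4, A = 0.85 in², y = 1.7 in, Ī = 0.8188 in⁴.
Horizontal leg (remainder): 3.35 × 0.25, A = 0.8375 in², y = 0.125 in, Ī = 0.004362 in⁴.
Centroid: ȳ = ΣA·y / ΣA = 0.9183 in.
Transfer each piece to the centroidal x-axis using Ī + A·d² with d = y − 0.9183:
  vertical leg: d = 0.7817 in → contributes +1.338 in⁴
  horizontal leg (remainder): d = -0.7933 in → contributes +0.5315 in⁴
Total I = 1.87 in⁴.
For the y-axis: x̄ = 1.018 in.
Repeating about the centroidal y-axis gives I_y = 2.154 in⁴.
Polar second moment: J = I_x + I_y = 4.024 in⁴.

J ≈ 4.0 in⁴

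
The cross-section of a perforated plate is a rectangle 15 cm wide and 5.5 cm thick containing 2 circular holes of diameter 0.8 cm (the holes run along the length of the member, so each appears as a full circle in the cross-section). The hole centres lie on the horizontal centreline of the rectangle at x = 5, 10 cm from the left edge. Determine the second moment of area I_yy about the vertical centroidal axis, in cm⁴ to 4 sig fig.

I_yy ≈ 1541 cm⁴

Decompose the section into non-overlapping parts with the origin at the bottom-left of its bounding rectangle.
Plate: 15 × 5.5, A = 82.5 cm², x = 7.5 cm, Ī = 1546.88 cm⁴.
Hole 1 (subtracted): ⌀0.8, A = 0.502655 cm², x = 5 cm, Ī = 0.0201062 cm⁴.
Hole 2 (subtracted): ⌀0.8, A = 0.502655 cm², x = 10 cm, Ī = 0.0201062 cm⁴.
By symmetry the centroid is at mid-width, x̄ = 7.5 cm.
Transfer each piece to the vertical centroidal axis using Ī + A·d² with d = x − 7.5:
  plate: d = 0 cm → contributes +1546.88 cm⁴
  hole 1: d = -2.5 cm → contributes −3.1617 cm⁴
  hole 2: d = 2.5 cm → contributes −3.1617 cm⁴
Total I = 1540.55 cm⁴.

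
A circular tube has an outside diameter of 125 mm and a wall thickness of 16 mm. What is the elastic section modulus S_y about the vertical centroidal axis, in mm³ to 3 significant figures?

S_y ≈ 1.33 × 10⁵ mm³

Decompose the section into non-overlapping parts with the origin at the bottom-left of its bounding rectangle.
Outer circle: ⌀125, A = 12 272 mm², x = 62.5 mm, Ī = 11 984 225 mm⁴.
Bore (subtracted): ⌀93, A = 6792.9 mm², x = 62.5 mm, Ī = 3 671 992 mm⁴.
By symmetry the centroid is at mid-width, x̄ = 62.5 mm.
All pieces are centred on the vertical centroidal axis, so I = ΣĪ (holes subtracted) = 8 312 233 mm⁴.
Extreme fibre distance c = 62.5 mm; S = I/c = 132 996 mm³.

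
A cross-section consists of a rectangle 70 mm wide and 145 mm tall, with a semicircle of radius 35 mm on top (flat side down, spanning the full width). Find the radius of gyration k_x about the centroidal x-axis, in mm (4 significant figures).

k_x ≈ 50.09 mm

Decompose the section into non-overlapping parts with the origin at the bottom-left of its bounding rectangle.
Rectangular body: 70 × 145, A = 10 150 mm², y = 72.5 mm, Ī = 17 783 646 mm⁴.
Semicircular cap: semicircle r = 35, A = 1924.23 mm², y = 159.854 mm, Ī = 164 704 mm⁴.
Centroid: ȳ = ΣA·y / ΣA = 86.4214 mm.
Transfer each piece to the centroidal x-axis using Ī + A·d² with d = y − 86.4214:
  rectangular body: d = -13.9214 mm → contributes +19 750 760 mm⁴
  semicircular cap: d = 73.4331 mm → contributes +10 540 936 mm⁴
Total I = 30 291 696 mm⁴.
Radius of gyration: k = √(I/A) = √(30 291 696 / 12074.2) = 50.0878 mm.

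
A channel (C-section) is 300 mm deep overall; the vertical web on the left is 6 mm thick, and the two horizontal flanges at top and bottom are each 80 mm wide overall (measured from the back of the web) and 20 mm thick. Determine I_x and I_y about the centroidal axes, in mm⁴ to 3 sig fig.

Split into non-overlapping primitives; take the origin at the lower-left of the bounding box.
Web: 6 × 300, A = 1 800 mm², y = 150 mm, Ī = 13 500 000 mm⁴.
Top flange (beyond web): 74 × 20, A = 1 480 mm², y = 290 mm, Ī = 49 333 mm⁴.
Bottom flange (beyond web): 74 × 20, A = 1 480 mm², y = 10 mm, Ī = 49 333 mm⁴.
By symmetry the centroid is at mid-height, ȳ = 150 mm.
Transfer each piece to the centroidal x-axis using Ī + A·d² with d = y − 150:
  web: d = 0 mm → contributes +13 500 000 mm⁴
  top flange (beyond web): d = 140 mm → contributes +29 057 333 mm⁴
  bottom flange (beyond web): d = -140 mm → contributes +29 057 333 mm⁴
Total I = 71 614 667 mm⁴.
For the y-axis: x̄ = 27.874 mm.
Repeating about the centroidal y-axis gives I_y = 3 147 071 mm⁴.

I_x ≈ 7.16 × 10⁷ mm⁴, I_y ≈ 3.15 × 10⁶ mm⁴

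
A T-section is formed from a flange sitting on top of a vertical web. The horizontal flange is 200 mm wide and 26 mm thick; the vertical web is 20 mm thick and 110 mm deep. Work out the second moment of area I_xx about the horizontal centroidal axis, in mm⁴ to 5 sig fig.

I_xx ≈ 9.6597 × 10⁶ mm⁴

Treat the section as a set of non-overlapping primitives; coordinates are from the bounding-box lower-left.
Flange: 200 × 26, A = 5 200 mm², y = 123 mm, Ī = 292933.3 mm⁴.
Web: 20 × 110, A = 2 200 mm², y = 55 mm, Ī = 2 218 333 mm⁴.
Centroid: ȳ = ΣA·y / ΣA = 102.7838 mm.
Transfer each piece to the horizontal centroidal axis using Ī + A·d² with d = y − 102.7838:
  flange: d = 20.21622 mm → contributes +2 418 149 mm⁴
  web: d = -47.78378 mm → contributes +7 241 571 mm⁴
Total I = 9 659 721 mm⁴.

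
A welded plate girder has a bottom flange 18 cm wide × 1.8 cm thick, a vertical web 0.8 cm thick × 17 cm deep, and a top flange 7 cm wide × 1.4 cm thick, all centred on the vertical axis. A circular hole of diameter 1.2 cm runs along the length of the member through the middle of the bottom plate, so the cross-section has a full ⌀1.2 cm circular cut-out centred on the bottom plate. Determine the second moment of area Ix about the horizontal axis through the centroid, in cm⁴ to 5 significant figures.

Ix ≈ 3170.7 cm⁴

Treat the section as a set of non-overlapping primitives; coordinates are from the bounding-box lower-left.
Bottom plate: 18 × 1.8, A = 32.4 cm², y = 0.9 cm, Ī = 8.748 cm⁴.
Web plate: 0.8 × 17, A = 13.6 cm², y = 10.3 cm, Ī = 327.5333 cm⁴.
Top plate: 7 × 1.4, A = 9.8 cm², y = 19.5 cm, Ī = 1.600667 cm⁴.
Hole (subtracted): ⌀1.2, A = 1.130973 cm², y = 0.9 cm, Ī = 0.1017876 cm⁴.
Centroid: ȳ = ΣA·y / ΣA = 6.572682 cm.
Transfer each piece to the horizontal axis through the centroid using Ī + A·d² with d = y − 6.572682:
  bottom plate: d = -5.672682 cm → contributes +1051.358 cm⁴
  web plate: d = 3.727318 cm → contributes +516.4768 cm⁴
  top plate: d = 12.92732 cm → contributes +1639.333 cm⁴
  hole: d = -5.672682 cm → contributes −36.49574 cm⁴
Total I = 3170.672 cm⁴.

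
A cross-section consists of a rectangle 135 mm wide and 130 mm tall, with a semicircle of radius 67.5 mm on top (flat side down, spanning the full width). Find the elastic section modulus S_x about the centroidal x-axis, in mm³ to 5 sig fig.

S_x ≈ 6.7929 × 10⁵ mm³

Decompose the section into non-overlapping parts with the origin at the bottom-left of its bounding rectangle.
Rectangular body: 135 × 130, A = 17 550 mm², y = 65 mm, Ī = 24 716 250 mm⁴.
Semicircular cap: semicircle r = 67.5, A = 7156.941 mm², y = 158.6479 mm, Ī = 2 278 490 mm⁴.
Centroid: ȳ = ΣA·y / ΣA = 92.12729 mm.
Transfer each piece to the centroidal x-axis using Ī + A·d² with d = y − 92.12729:
  rectangular body: d = -27.12729 mm → contributes +37 631 119 mm⁴
  semicircular cap: d = 66.5206 mm → contributes +33 947 881 mm⁴
Total I = 71 579 000 mm⁴.
Extreme fibre distance c = 105.3727 mm; S = I/c = 679293.5 mm³.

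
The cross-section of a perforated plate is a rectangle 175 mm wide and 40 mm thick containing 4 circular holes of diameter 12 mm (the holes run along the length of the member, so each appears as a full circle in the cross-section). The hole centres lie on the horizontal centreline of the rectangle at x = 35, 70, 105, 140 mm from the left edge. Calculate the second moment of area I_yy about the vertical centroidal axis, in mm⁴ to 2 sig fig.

I_yy ≈ 1.7 × 10⁷ mm⁴

Decompose the section into non-overlapping parts with the origin at the bottom-left of its bounding rectangle.
Plate: 175 × 40, A = 7 000 mm², x = 87.5 mm, Ī = 17 864 583 mm⁴.
Hole 1 (subtracted): ⌀12, A = 113.1 mm², x = 35 mm, Ī = 1 018 mm⁴.
Hole 2 (subtracted): ⌀12, A = 113.1 mm², x = 70 mm, Ī = 1 018 mm⁴.
Hole 3 (subtracted): ⌀12, A = 113.1 mm², x = 105 mm, Ī = 1 018 mm⁴.
Hole 4 (subtracted): ⌀12, A = 113.1 mm², x = 140 mm, Ī = 1 018 mm⁴.
By symmetry the centroid is at mid-width, x̄ = 87.5 mm.
Transfer each piece to the vertical centroidal axis using Ī + A·d² with d = x − 87.5:
  plate: d = 0 mm → contributes +17 864 583 mm⁴
  hole 1: d = -52.5 mm → contributes −312 742 mm⁴
  hole 2: d = -17.5 mm → contributes −35 654 mm⁴
  hole 3: d = 17.5 mm → contributes −35 654 mm⁴
  hole 4: d = 52.5 mm → contributes −312 742 mm⁴
Total I = 17 167 791 mm⁴.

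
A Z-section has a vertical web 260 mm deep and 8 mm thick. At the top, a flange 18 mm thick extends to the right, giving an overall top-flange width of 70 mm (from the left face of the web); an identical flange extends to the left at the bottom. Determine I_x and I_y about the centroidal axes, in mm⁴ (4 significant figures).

I_x ≈ 4.446 × 10⁷ mm⁴, I_y ≈ 3.460 × 10⁶ mm⁴

Treat the section as a set of non-overlapping primitives; coordinates are from the bounding-box lower-left.
Web: 8 × 260, A = 2 080 mm², y = 130 mm, Ī = 11 717 333 mm⁴.
Top flange (beyond web): 62 × 18, A = 1 116 mm², y = 251 mm, Ī = 30 132 mm⁴.
Bottom flange (beyond web): 62 × 18, A = 1 116 mm², y = 9 mm, Ī = 30 132 mm⁴.
Centroid: ȳ = ΣA·y / ΣA = 130 mm.
Transfer each piece to the centroidal x-axis using Ī + A·d² with d = y − 130:
  web: d = 0 mm → contributes +11 717 333 mm⁴
  top flange (beyond web): d = 121 mm → contributes +16 369 488 mm⁴
  bottom flange (beyond web): d = -121 mm → contributes +16 369 488 mm⁴
Total I = 44 456 309 mm⁴.
For the y-axis: x̄ = 66 mm.
Repeating about the centroidal y-axis gives I_y = 3 460 277 mm⁴.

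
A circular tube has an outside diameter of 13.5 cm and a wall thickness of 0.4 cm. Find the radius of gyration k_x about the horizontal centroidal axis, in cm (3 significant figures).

Split into non-overlapping primitives; take the origin at the lower-left of the bounding box.
Outer circle: ⌀13.5, A = 143.14 cm², y = 6.75 cm, Ī = 1630.4 cm⁴.
Bore (subtracted): ⌀12.7, A = 126.68 cm², y = 6.75 cm, Ī = 1 277 cm⁴.
By symmetry the centroid is at mid-height, ȳ = 6.75 cm.
All pieces are centred on the horizontal centroidal axis, so I = ΣĪ (holes subtracted) = 353.46 cm⁴.
Radius of gyration: k = √(I/A) = √(353.46 / 16.462) = 4.6337 cm.

k_x ≈ 4.63 cm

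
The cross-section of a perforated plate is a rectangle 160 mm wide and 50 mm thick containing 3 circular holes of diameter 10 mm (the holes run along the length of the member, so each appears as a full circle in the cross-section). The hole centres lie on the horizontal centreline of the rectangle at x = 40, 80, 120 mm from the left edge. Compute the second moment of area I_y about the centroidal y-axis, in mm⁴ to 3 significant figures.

Treat the section as a set of non-overlapping primitives; coordinates are from the bounding-box lower-left.
Plate: 160 × 50, A = 8 000 mm², x = 80 mm, Ī = 17 066 667 mm⁴.
Hole 1 (subtracted): ⌀10, A = 78.54 mm², x = 40 mm, Ī = 490.87 mm⁴.
Hole 2 (subtracted): ⌀10, A = 78.54 mm², x = 80 mm, Ī = 490.87 mm⁴.
Hole 3 (subtracted): ⌀10, A = 78.54 mm², x = 120 mm, Ī = 490.87 mm⁴.
By symmetry the centroid is at mid-width, x̄ = 80 mm.
Transfer each piece to the centroidal y-axis using Ī + A·d² with d = x − 80:
  plate: d = 0 mm → contributes +17 066 667 mm⁴
  hole 1: d = -40 mm → contributes −126 155 mm⁴
  hole 2: d = 0 mm → contributes −490.87 mm⁴
  hole 3: d = 40 mm → contributes −126 155 mm⁴
Total I = 16 813 867 mm⁴.

I_y ≈ 1.68 × 10⁷ mm⁴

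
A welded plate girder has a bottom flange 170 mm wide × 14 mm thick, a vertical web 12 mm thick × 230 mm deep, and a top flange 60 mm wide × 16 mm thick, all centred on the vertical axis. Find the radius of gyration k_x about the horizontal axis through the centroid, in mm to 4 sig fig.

Break the section into simple shapes (no overlaps), measuring from the bottom-left corner of the bounding box.
Bottom plate: 170 × 14, A = 2 380 mm², y = 7 mm, Ī = 38873.3 mm⁴.
Web plate: 12 × 230, A = 2 760 mm², y = 129 mm, Ī = 12 167 000 mm⁴.
Top plate: 60 × 16, A = 960 mm², y = 252 mm, Ī = 20 480 mm⁴.
Centroid: ȳ = ΣA·y / ΣA = 100.757 mm.
Transfer each piece to the horizontal axis through the centroid using Ī + A·d² with d = y − 100.757:
  bottom plate: d = -93.7574 mm → contributes +20 960 134 mm⁴
  web plate: d = 28.2426 mm → contributes +14 368 502 mm⁴
  top plate: d = 151.243 mm → contributes +21 979 838 mm⁴
Total I = 57 308 474 mm⁴.
Radius of gyration: k = √(I/A) = √(57 308 474 / 6 100) = 96.9269 mm.

k_x ≈ 96.93 mm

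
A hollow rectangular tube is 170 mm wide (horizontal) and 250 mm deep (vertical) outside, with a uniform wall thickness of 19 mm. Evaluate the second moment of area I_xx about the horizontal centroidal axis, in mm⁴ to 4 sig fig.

Treat the section as a set of non-overlapping primitives; coordinates are from the bounding-box lower-left.
Outer rectangle: 170 × 250, A = 42 500 mm², y = 125 mm, Ī = 221 354 167 mm⁴.
Inner void (subtracted): 132 × 212, A = 27 984 mm², y = 125 mm, Ī = 104 809 408 mm⁴.
By symmetry the centroid is at mid-height, ȳ = 125 mm.
All pieces are centred on the horizontal centroidal axis, so I = ΣĪ (holes subtracted) = 116 544 759 mm⁴.

I_xx ≈ 1.165 × 10⁸ mm⁴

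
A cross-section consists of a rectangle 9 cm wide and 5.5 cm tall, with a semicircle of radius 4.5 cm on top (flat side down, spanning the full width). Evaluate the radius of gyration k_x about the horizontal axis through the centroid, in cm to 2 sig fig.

k_x ≈ 2.7 cm

Break the section into simple shapes (no overlaps), measuring from the bottom-left corner of the bounding box.
Rectangular body: 9 × 5.5, A = 49.5 cm², y = 2.75 cm, Ī = 124.8 cm⁴.
Semicircular cap: semicircle r = 4.5, A = 31.81 cm², y = 7.41 cm, Ī = 45.01 cm⁴.
Centroid: ȳ = ΣA·y / ΣA = 4.573 cm.
Transfer each piece to the horizontal axis through the centroid using Ī + A·d² with d = y − 4.573:
  rectangular body: d = -1.823 cm → contributes +289.3 cm⁴
  semicircular cap: d = 2.837 cm → contributes +301 cm⁴
Total I = 590.3 cm⁴.
Radius of gyration: k = √(I/A) = √(590.3 / 81.31) = 2.694 cm.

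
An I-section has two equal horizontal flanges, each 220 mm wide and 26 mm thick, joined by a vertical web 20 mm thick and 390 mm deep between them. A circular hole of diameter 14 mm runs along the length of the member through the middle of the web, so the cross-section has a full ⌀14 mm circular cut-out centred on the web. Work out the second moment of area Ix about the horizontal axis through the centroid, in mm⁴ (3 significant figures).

Split into non-overlapping primitives; take the origin at the lower-left of the bounding box.
Bottom flange: 220 × 26, A = 5 720 mm², y = 13 mm, Ī = 322 227 mm⁴.
Web: 20 × 390, A = 7 800 mm², y = 221 mm, Ī = 98 865 000 mm⁴.
Top flange: 220 × 26, A = 5 720 mm², y = 429 mm, Ī = 322 227 mm⁴.
Hole (subtracted): ⌀14, A = 153.94 mm², y = 221 mm, Ī = 1885.7 mm⁴.
By symmetry the centroid is at mid-height, ȳ = 221 mm.
Transfer each piece to the horizontal axis through the centroid using Ī + A·d² with d = y − 221:
  bottom flange: d = -208 mm → contributes +247 792 307 mm⁴
  web: d = 0 mm → contributes +98 865 000 mm⁴
  top flange: d = 208 mm → contributes +247 792 307 mm⁴
  hole: d = 0 mm → contributes −1885.7 mm⁴
Total I = 594 447 728 mm⁴.

Ix ≈ 5.94 × 10⁸ mm⁴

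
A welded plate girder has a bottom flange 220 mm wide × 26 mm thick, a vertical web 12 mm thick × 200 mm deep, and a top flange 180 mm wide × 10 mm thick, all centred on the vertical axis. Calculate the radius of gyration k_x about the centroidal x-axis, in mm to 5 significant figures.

k_x ≈ 89.878 mm

Treat the section as a set of non-overlapping primitives; coordinates are from the bounding-box lower-left.
Bottom plate: 220 × 26, A = 5 720 mm², y = 13 mm, Ī = 322226.7 mm⁴.
Web plate: 12 × 200, A = 2 400 mm², y = 126 mm, Ī = 8 000 000 mm⁴.
Top plate: 180 × 10, A = 1 800 mm², y = 231 mm, Ī = 15 000 mm⁴.
Centroid: ȳ = ΣA·y / ΣA = 79.89516 mm.
Transfer each piece to the centroidal x-axis using Ī + A·d² with d = y − 79.89516:
  bottom plate: d = -66.89516 mm → contributes +25 919 013 mm⁴
  web plate: d = 46.10484 mm → contributes +13 101 575 mm⁴
  top plate: d = 151.1048 mm → contributes +41 113 810 mm⁴
Total I = 80 134 398 mm⁴.
Radius of gyration: k = √(I/A) = √(80 134 398 / 9 920) = 89.87805 mm.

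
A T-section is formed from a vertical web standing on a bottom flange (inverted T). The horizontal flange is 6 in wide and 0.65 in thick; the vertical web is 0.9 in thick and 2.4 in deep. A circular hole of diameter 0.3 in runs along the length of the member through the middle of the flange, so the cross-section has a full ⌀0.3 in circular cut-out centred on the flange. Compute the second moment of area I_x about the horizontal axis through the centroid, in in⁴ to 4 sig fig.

Break the section into simple shapes (no overlaps), measuring from the bottom-left corner of the bounding box.
Flange: 6 × 0.65, A = 3.9 in², y = 0.325 in, Ī = 0.137313 in⁴.
Web: 0.9 × 2.4, A = 2.16 in², y = 1.85 in, Ī = 1.0368 in⁴.
Hole (subtracted): ⌀0.3, A = 0.0706858 in², y = 0.325 in, Ī = 0.000397608 in⁴.
Centroid: ȳ = ΣA·y / ΣA = 0.874979 in.
Transfer each piece to the horizontal axis through the centroid using Ī + A·d² with d = y − 0.874979:
  flange: d = -0.549979 in → contributes +1.31697 in⁴
  web: d = 0.975021 in → contributes +3.09024 in⁴
  hole: d = -0.549979 in → contributes −0.0217785 in⁴
Total I = 4.38543 in⁴.

I_x ≈ 4.385 in⁴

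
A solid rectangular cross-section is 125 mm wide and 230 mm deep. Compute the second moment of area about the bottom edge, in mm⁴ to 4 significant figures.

I_base ≈ 5.070 × 10⁸ mm⁴

The section: 125 × 230, A = 28 750 mm², y = 115 mm, Ī = 126 739 583 mm⁴.
Transfer it to the bottom edge using Ī + A·d² with d = y − 0:
  the section: d = 115 mm → contributes +506 958 333 mm⁴
Total I = 506 958 333 mm⁴.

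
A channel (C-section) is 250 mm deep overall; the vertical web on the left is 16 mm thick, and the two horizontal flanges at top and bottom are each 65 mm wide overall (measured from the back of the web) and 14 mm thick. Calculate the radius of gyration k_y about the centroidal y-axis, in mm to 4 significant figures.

Treat the section as a set of non-overlapping primitives; coordinates are from the bounding-box lower-left.
Web: 16 × 250, A = 4 000 mm², x = 8 mm, Ī = 85333.3 mm⁴.
Top flange (beyond web): 49 × 14, A = 686 mm², x = 40.5 mm, Ī = 137 257 mm⁴.
Bottom flange (beyond web): 49 × 14, A = 686 mm², x = 40.5 mm, Ī = 137 257 mm⁴.
Centroid: x̄ = ΣA·x / ΣA = 16.3004 mm.
Transfer each piece to the centroidal y-axis using Ī + A·d² with d = x − 16.3004:
  web: d = -8.30045 mm → contributes +360 923 mm⁴
  top flange (beyond web): d = 24.1996 mm → contributes +538 991 mm⁴
  bottom flange (beyond web): d = 24.1996 mm → contributes +538 991 mm⁴
Total I = 1 438 906 mm⁴.
Radius of gyration: k = √(I/A) = √(1 438 906 / 5 372) = 16.3662 mm.

k_y ≈ 16.37 mm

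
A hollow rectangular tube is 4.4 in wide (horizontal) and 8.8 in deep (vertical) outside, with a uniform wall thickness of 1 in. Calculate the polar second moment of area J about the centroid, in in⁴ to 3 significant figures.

Decompose the section into non-overlapping parts with the origin at the bottom-left of its bounding rectangle.
Outer rectangle: 4.4 × 8.8, A = 38.72 in², y = 4.4 in, Ī = 249.87 in⁴.
Inner void (subtracted): 2.4 × 6.8, A = 16.32 in², y = 4.4 in, Ī = 62.886 in⁴.
By symmetry the centroid is at mid-height, ȳ = 4.4 in.
All pieces are centred on the centroidal x-axis, so I = ΣĪ (holes subtracted) = 186.99 in⁴.
Repeating about the centroidal y-axis gives I_y = 54.635 in⁴.
Polar second moment: J = I_x + I_y = 241.62 in⁴.

J ≈ 242 in⁴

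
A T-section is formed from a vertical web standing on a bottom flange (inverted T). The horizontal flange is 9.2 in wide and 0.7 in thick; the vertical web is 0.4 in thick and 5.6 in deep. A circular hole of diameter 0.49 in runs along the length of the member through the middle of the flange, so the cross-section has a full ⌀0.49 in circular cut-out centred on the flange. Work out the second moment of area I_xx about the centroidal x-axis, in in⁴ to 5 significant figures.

Treat the section as a set of non-overlapping primitives; coordinates are from the bounding-box lower-left.
Flange: 9.2 × 0.7, A = 6.44 in², y = 0.35 in, Ī = 0.2629667 in⁴.
Web: 0.4 × 5.6, A = 2.24 in², y = 3.5 in, Ī = 5.853867 in⁴.
Hole (subtracted): ⌀0.49, A = 0.1885741 in², y = 0.35 in, Ī = 0.00282979 in⁴.
Centroid: ȳ = ΣA·y / ΣA = 1.180956 in.
Transfer each piece to the centroidal x-axis using Ī + A·d² with d = y − 1.180956:
  flange: d = -0.8309558 in → contributes +4.709707 in⁴
  web: d = 2.319044 in → contributes +17.90051 in⁴
  hole: d = -0.8309558 in → contributes −0.1330379 in⁴
Total I = 22.47718 in⁴.

I_xx ≈ 22.477 in⁴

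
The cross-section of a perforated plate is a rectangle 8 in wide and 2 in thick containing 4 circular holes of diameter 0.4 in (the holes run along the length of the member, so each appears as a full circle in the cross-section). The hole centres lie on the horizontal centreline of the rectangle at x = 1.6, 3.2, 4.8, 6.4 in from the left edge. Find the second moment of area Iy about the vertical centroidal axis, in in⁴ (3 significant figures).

Split into non-overlapping primitives; take the origin at the lower-left of the bounding box.
Plate: 8 × 2, A = 16 in², x = 4 in, Ī = 85.333 in⁴.
Hole 1 (subtracted): ⌀0.4, A = 0.12566 in², x = 1.6 in, Ī = 0.0012566 in⁴.
Hole 2 (subtracted): ⌀0.4, A = 0.12566 in², x = 3.2 in, Ī = 0.0012566 in⁴.
Hole 3 (subtracted): ⌀0.4, A = 0.12566 in², x = 4.8 in, Ī = 0.0012566 in⁴.
Hole 4 (subtracted): ⌀0.4, A = 0.12566 in², x = 6.4 in, Ī = 0.0012566 in⁴.
By symmetry the centroid is at mid-width, x̄ = 4 in.
Transfer each piece to the vertical centroidal axis using Ī + A·d² with d = x − 4:
  plate: d = 0 in → contributes +85.333 in⁴
  hole 1: d = -2.4 in → contributes −0.72508 in⁴
  hole 2: d = -0.8 in → contributes −0.081681 in⁴
  hole 3: d = 0.8 in → contributes −0.081681 in⁴
  hole 4: d = 2.4 in → contributes −0.72508 in⁴
Total I = 83.72 in⁴.

Iy ≈ 83.7 in⁴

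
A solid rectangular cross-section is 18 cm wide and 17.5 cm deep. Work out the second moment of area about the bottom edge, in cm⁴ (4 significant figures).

I_base ≈ 3.216 × 10⁴ cm⁴

The section: 18 × 17.5, A = 315 cm², y = 8.75 cm, Ī = 8039.06 cm⁴.
Transfer it to the base of the section using Ī + A·d² with d = y − 0:
  the section: d = 8.75 cm → contributes +32156.3 cm⁴
Total I = 32156.3 cm⁴.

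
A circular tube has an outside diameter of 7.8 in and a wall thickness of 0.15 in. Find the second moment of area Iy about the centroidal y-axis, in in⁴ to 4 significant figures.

Iy ≈ 26.38 in⁴

Break the section into simple shapes (no overlaps), measuring from the bottom-left corner of the bounding box.
Outer circle: ⌀7.8, A = 47.7836 in², x = 3.9 in, Ī = 181.697 in⁴.
Bore (subtracted): ⌀7.5, A = 44.1786 in², x = 3.9 in, Ī = 155.316 in⁴.
By symmetry the centroid is at mid-width, x̄ = 3.9 in.
All pieces are centred on the centroidal y-axis, so I = ΣĪ (holes subtracted) = 26.3817 in⁴.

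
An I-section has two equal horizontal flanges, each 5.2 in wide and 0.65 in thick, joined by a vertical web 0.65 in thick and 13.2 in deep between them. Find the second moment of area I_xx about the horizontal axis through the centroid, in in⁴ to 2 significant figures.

Treat the section as a set of non-overlapping primitives; coordinates are from the bounding-box lower-left.
Bottom flange: 5.2 × 0.65, A = 3.38 in², y = 0.325 in, Ī = 0.119 in⁴.
Web: 0.65 × 13.2, A = 8.58 in², y = 7.25 in, Ī = 124.6 in⁴.
Top flange: 5.2 × 0.65, A = 3.38 in², y = 14.18 in, Ī = 0.119 in⁴.
By symmetry the centroid is at mid-height, ȳ = 7.25 in.
Transfer each piece to the horizontal axis through the centroid using Ī + A·d² with d = y − 7.25:
  bottom flange: d = -6.925 in → contributes +162.2 in⁴
  web: d = 0 in → contributes +124.6 in⁴
  top flange: d = 6.925 in → contributes +162.2 in⁴
Total I = 449 in⁴.

I_xx ≈ 450 in⁴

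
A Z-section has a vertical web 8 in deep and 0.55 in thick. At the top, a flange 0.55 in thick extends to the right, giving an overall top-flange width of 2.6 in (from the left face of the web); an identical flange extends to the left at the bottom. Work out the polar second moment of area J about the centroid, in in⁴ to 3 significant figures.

J ≈ 59.5 in⁴

Treat the section as a set of non-overlapping primitives; coordinates are from the bounding-box lower-left.
Web: 0.55 × 8, A = 4.4 in², y = 4 in, Ī = 23.467 in⁴.
Top flange (beyond web): 2.05 × 0.55, A = 1.1275 in², y = 7.725 in, Ī = 0.028422 in⁴.
Bottom flange (beyond web): 2.05 × 0.55, A = 1.1275 in², y = 0.275 in, Ī = 0.028422 in⁴.
Centroid: ȳ = ΣA·y / ΣA = 4 in.
Transfer each piece to the centroidal x-axis using Ī + A·d² with d = y − 4:
  web: d = 0 in → contributes +23.467 in⁴
  top flange (beyond web): d = 3.725 in → contributes +15.673 in⁴
  bottom flange (beyond web): d = -3.725 in → contributes +15.673 in⁴
Total I = 54.813 in⁴.
For the y-axis: x̄ = 2.325 in.
Repeating about the centroidal y-axis gives I_y = 4.7116 in⁴.
Polar second moment: J = I_x + I_y = 59.525 in⁴.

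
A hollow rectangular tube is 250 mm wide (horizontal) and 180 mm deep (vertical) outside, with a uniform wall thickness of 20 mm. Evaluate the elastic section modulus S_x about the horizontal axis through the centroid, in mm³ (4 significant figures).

Split into non-overlapping primitives; take the origin at the lower-left of the bounding box.
Outer rectangle: 250 × 180, A = 45 000 mm², y = 90 mm, Ī = 121 500 000 mm⁴.
Inner void (subtracted): 210 × 140, A = 29 400 mm², y = 90 mm, Ī = 48 020 000 mm⁴.
By symmetry the centroid is at mid-height, ȳ = 90 mm.
All pieces are centred on the horizontal axis through the centroid, so I = ΣĪ (holes subtracted) = 73 480 000 mm⁴.
Extreme fibre distance c = 90 mm; S = I/c = 816 444 mm³.

S_x ≈ 8.164 × 10⁵ mm³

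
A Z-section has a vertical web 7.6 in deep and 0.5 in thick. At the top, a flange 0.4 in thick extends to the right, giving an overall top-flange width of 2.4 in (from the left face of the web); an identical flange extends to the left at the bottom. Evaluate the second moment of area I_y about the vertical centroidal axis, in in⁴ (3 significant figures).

Decompose the section into non-overlapping parts with the origin at the bottom-left of its bounding rectangle.
Web: 0.5 × 7.6, A = 3.8 in², x = 2.15 in, Ī = 0.079167 in⁴.
Top flange (beyond web): 1.9 × 0.4, A = 0.76 in², x = 3.35 in, Ī = 0.22863 in⁴.
Bottom flange (beyond web): 1.9 × 0.4, A = 0.76 in², x = 0.95 in, Ī = 0.22863 in⁴.
Centroid: x̄ = ΣA·x / ΣA = 2.15 in.
Transfer each piece to the vertical centroidal axis using Ī + A·d² with d = x − 2.15:
  web: d = 0 in → contributes +0.079167 in⁴
  top flange (beyond web): d = 1.2 in → contributes +1.323 in⁴
  bottom flange (beyond web): d = -1.2 in → contributes +1.323 in⁴
Total I = 2.7252 in⁴.

I_y ≈ 2.73 in⁴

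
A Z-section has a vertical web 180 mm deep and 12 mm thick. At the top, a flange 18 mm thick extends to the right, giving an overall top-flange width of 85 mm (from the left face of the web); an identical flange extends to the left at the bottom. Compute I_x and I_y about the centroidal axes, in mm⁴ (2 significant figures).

Split into non-overlapping primitives; take the origin at the lower-left of the bounding box.
Web: 12 × 180, A = 2 160 mm², y = 90 mm, Ī = 5 832 000 mm⁴.
Top flange (beyond web): 73 × 18, A = 1 314 mm², y = 171 mm, Ī = 35 478 mm⁴.
Bottom flange (beyond web): 73 × 18, A = 1 314 mm², y = 9 mm, Ī = 35 478 mm⁴.
Centroid: ȳ = ΣA·y / ΣA = 90 mm.
Transfer each piece to the centroidal x-axis using Ī + A·d² with d = y − 90:
  web: d = 0 mm → contributes +5 832 000 mm⁴
  top flange (beyond web): d = 81 mm → contributes +8 656 632 mm⁴
  bottom flange (beyond web): d = -81 mm → contributes +8 656 632 mm⁴
Total I = 23 145 264 mm⁴.
For the y-axis: x̄ = 79 mm.
Repeating about the centroidal y-axis gives I_y = 5 939 796 mm⁴.

I_x ≈ 2.3 × 10⁷ mm⁴, I_y ≈ 5.9 × 10⁶ mm⁴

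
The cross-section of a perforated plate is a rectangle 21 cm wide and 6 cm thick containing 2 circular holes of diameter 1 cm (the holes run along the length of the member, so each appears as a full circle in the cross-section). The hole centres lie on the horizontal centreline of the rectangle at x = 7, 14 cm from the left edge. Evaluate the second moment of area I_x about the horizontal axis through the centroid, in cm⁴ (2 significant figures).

I_x ≈ 380 cm⁴

Split into non-overlapping primitives; take the origin at the lower-left of the bounding box.
Plate: 21 × 6, A = 126 cm², y = 3 cm, Ī = 378 cm⁴.
Hole 1 (subtracted): ⌀1, A = 0.7854 cm², y = 3 cm, Ī = 0.04909 cm⁴.
Hole 2 (subtracted): ⌀1, A = 0.7854 cm², y = 3 cm, Ī = 0.04909 cm⁴.
By symmetry the centroid is at mid-height, ȳ = 3 cm.
All pieces are centred on the horizontal axis through the centroid, so I = ΣĪ (holes subtracted) = 377.9 cm⁴.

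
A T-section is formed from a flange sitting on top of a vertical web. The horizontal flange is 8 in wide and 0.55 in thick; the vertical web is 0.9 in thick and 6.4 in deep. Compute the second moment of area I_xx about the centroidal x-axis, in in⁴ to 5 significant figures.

I_xx ≈ 49.894 in⁴

Treat the section as a set of non-overlapping primitives; coordinates are from the bounding-box lower-left.
Flange: 8 × 0.55, A = 4.4 in², y = 6.675 in, Ī = 0.1109167 in⁴.
Web: 0.9 × 6.4, A = 5.76 in², y = 3.2 in, Ī = 19.6608 in⁴.
Centroid: ȳ = ΣA·y / ΣA = 4.704921 in.
Transfer each piece to the centroidal x-axis using Ī + A·d² with d = y − 4.704921:
  flange: d = 1.970079 in → contributes +17.18824 in⁴
  web: d = -1.504921 in → contributes +32.70598 in⁴
Total I = 49.89422 in⁴.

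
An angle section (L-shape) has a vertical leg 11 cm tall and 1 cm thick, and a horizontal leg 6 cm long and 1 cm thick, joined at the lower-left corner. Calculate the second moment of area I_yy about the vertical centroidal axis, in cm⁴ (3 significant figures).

Decompose the section into non-overlapping parts with the origin at the bottom-left of its bounding rectangle.
Vertical leg: 1 × 11, A = 11 cm², x = 0.5 cm, Ī = 0.91667 cm⁴.
Horizontal leg (remainder): 5 × 1, A = 5 cm², x = 3.5 cm, Ī = 10.417 cm⁴.
Centroid: x̄ = ΣA·x / ΣA = 1.4375 cm.
Transfer each piece to the vertical centroidal axis using Ī + A·d² with d = x − 1.4375:
  vertical leg: d = -0.9375 cm → contributes +10.585 cm⁴
  horizontal leg (remainder): d = 2.0625 cm → contributes +31.686 cm⁴
Total I = 42.271 cm⁴.

I_yy ≈ 42.3 cm⁴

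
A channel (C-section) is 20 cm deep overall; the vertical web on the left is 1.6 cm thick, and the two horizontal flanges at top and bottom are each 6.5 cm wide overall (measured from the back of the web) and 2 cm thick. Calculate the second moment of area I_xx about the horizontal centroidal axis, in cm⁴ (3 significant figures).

I_xx ≈ 2660 cm⁴

Break the section into simple shapes (no overlaps), measuring from the bottom-left corner of the bounding box.
Web: 1.6 × 20, A = 32 cm², y = 10 cm, Ī = 1066.7 cm⁴.
Top flange (beyond web): 4.9 × 2, A = 9.8 cm², y = 19 cm, Ī = 3.2667 cm⁴.
Bottom flange (beyond web): 4.9 × 2, A = 9.8 cm², y = 1 cm, Ī = 3.2667 cm⁴.
By symmetry the centroid is at mid-height, ȳ = 10 cm.
Transfer each piece to the horizontal centroidal axis using Ī + A·d² with d = y − 10:
  web: d = 0 cm → contributes +1066.7 cm⁴
  top flange (beyond web): d = 9 cm → contributes +797.07 cm⁴
  bottom flange (beyond web): d = -9 cm → contributes +797.07 cm⁴
Total I = 2660.8 cm⁴.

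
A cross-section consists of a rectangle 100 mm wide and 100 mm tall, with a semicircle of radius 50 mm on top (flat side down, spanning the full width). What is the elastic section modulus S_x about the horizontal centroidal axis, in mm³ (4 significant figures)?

Treat the section as a set of non-overlapping primitives; coordinates are from the bounding-box lower-left.
Rectangular body: 100 × 100, A = 10 000 mm², y = 50 mm, Ī = 8 333 333 mm⁴.
Semicircular cap: semicircle r = 50, A = 3926.99 mm², y = 121.221 mm, Ī = 685 981 mm⁴.
Centroid: ȳ = ΣA·y / ΣA = 70.0821 mm.
Transfer each piece to the horizontal centroidal axis using Ī + A·d² with d = y − 70.0821:
  rectangular body: d = -20.0821 mm → contributes +12 366 231 mm⁴
  semicircular cap: d = 51.1386 mm → contributes +10 955 670 mm⁴
Total I = 23 321 901 mm⁴.
Extreme fibre distance c = 79.9179 mm; S = I/c = 291 823 mm³.

S_x ≈ 2.918 × 10⁵ mm³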